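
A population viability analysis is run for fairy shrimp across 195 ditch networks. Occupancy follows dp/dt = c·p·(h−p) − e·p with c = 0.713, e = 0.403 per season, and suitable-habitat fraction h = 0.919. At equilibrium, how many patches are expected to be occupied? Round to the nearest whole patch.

69

p* = h − e/c = 0.919 − 0.5652 = 0.3538.
Expected occupied patches = N × p* = 195 × 0.3538 = 68.99 ≈ 69.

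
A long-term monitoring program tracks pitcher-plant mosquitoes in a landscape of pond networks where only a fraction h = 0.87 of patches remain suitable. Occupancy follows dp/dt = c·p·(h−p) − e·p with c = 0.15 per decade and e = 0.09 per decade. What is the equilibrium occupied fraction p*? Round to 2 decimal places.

Setting dp/dt = 0 and dividing by p* gives c·(h−p*) = e.
So p* = h − e/c = 0.87 − 0.09/0.15 = 0.87 − 0.6000 = 0.2700.

0.27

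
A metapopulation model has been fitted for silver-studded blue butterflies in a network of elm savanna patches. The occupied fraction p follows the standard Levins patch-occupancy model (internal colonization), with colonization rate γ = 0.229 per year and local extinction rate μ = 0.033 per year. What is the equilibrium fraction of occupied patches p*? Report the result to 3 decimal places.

At equilibrium, colonization balances extinction: γ·p*·(1−p*) = μ·p*.
So p* = 1 − μ/γ = 1 − 0.033/0.229 = 1 − 0.1441 = 0.8559.

0.856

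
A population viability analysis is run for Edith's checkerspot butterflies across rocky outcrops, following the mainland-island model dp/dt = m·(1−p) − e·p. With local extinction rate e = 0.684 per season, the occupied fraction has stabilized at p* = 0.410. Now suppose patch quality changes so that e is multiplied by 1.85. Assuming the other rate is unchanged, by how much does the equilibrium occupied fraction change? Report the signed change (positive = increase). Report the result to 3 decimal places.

-0.137

Balance m(1−p*) = e·p* gives m = e·p*/(1−p*) = 0.684×0.41000/0.59000 = 0.47532.
New p* = m/(m+e) = 0.47532/(0.47532+1.26540) = 0.27306.
Δp* = 0.27306 − 0.41000 = -0.13694.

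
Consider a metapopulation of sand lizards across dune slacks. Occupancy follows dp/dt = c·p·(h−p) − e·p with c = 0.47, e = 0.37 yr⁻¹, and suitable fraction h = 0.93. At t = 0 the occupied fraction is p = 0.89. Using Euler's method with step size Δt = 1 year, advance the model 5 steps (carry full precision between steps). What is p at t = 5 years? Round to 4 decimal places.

Update rule: p ← p + [c·p·(h−p) − e·p]·Δt with Δt = 1.
p: 0.89000 → 0.57743  (Δp = -0.31257)
p: 0.57743 → 0.45947  (Δp = -0.11797)
p: 0.45947 → 0.39108  (Δp = -0.06839)
p: 0.39108 → 0.34543  (Δp = -0.04564)
p: 0.34543 → 0.31253  (Δp = -0.03290)

0.3125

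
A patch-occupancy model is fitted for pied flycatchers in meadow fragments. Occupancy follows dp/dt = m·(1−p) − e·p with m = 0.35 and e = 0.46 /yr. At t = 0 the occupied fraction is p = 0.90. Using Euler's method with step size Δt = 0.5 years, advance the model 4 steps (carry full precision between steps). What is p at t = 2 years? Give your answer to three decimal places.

0.491

Update rule: p ← p + [m·(1−p) − e·p]·Δt with Δt = 0.5.
  1  |  dp/dt·Δt = -0.189500  |  p_1 = 0.710500
  2  |  dp/dt·Δt = -0.112753  |  p_2 = 0.597747
  3  |  dp/dt·Δt = -0.067088  |  p_3 = 0.530660
  4  |  dp/dt·Δt = -0.039917  |  p_4 = 0.490743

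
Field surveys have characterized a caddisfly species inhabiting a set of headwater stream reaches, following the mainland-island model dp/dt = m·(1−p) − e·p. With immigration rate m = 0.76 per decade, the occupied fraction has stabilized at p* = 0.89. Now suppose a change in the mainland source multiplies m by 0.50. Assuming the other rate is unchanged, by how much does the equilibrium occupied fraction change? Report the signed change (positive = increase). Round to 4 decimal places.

-0.0882

Balance m(1−p*) = e·p* gives e = m(1−p*)/p* = 0.76×0.11000/0.89000 = 0.09393.
New p* = m/(m+e) = 0.38000/(0.38000+0.09393) = 0.80181.
Δp* = 0.80181 − 0.89000 = -0.08819.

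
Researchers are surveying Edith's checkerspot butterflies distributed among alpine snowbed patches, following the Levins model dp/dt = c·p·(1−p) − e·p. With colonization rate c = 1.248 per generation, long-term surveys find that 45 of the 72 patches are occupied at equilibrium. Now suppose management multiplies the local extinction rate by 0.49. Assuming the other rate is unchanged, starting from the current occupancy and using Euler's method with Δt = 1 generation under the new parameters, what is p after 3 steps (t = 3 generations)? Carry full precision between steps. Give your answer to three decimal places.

Observed p* = 45/72 = 0.62500.
Balance c(1−p*) = e gives e = 1.248×(1 − 0.62500) = 0.46800.
Starting from p₀ = 0.62500; update p ← p + (dp/dt)·Δt with the new parameters.
p: 0.62500 → 0.77418  (Δp = +0.14918)
p: 0.77418 → 0.81483  (Δp = +0.04065)
p: 0.81483 → 0.81627  (Δp = +0.00145)

0.816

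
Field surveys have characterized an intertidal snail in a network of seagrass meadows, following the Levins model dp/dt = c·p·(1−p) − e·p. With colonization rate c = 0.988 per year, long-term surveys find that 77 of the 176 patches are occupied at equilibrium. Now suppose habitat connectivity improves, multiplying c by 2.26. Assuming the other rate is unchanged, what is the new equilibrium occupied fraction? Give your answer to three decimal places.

Observed p* = 77/176 = 0.43750.
Balance c(1−p*) = e gives e = 0.988×(1 − 0.43750) = 0.55575.
New p* = 1 − e/c = 1 − 0.55575/2.23288 = 0.75111.

0.751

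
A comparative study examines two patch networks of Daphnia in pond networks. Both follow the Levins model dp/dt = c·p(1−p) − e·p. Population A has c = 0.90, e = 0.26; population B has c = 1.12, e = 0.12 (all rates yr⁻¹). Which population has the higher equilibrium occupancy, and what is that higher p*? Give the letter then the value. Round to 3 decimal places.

B, 0.893

A: p*_A = 1 − 0.26/0.90 = 0.7111.
B: p*_B = 1 − 0.12/1.12 = 0.8929.
B is higher at 0.8929.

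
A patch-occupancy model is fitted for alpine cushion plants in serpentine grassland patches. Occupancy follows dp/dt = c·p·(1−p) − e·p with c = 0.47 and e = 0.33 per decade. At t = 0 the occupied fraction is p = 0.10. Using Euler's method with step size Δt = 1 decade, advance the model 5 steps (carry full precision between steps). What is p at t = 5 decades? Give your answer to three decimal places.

Update rule: p ← p + [c·p·(1−p) − e·p]·Δt with Δt = 1.
step 1: Δp = +0.00930, p = 0.10930
step 2: Δp = +0.00969, p = 0.11899
step 3: Δp = +0.01000, p = 0.12899
step 4: Δp = +0.01024, p = 0.13923
step 5: Δp = +0.01038, p = 0.14961

0.150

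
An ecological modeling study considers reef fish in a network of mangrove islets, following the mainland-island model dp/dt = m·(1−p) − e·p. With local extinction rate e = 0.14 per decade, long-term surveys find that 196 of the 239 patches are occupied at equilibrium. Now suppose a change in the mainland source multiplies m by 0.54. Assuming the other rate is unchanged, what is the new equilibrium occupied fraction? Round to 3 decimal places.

Observed p* = 196/239 = 0.82008.
Balance m(1−p*) = e·p* gives m = e·p*/(1−p*) = 0.14×0.82008/0.17992 = 0.63812.
New p* = m/(m+e) = 0.34458/(0.34458+0.14000) = 0.71109.

0.711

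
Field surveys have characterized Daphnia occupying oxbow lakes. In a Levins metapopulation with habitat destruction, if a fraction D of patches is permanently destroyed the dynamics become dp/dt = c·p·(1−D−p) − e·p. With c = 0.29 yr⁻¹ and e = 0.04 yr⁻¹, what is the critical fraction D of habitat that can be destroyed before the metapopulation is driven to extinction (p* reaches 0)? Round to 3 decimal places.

0.862

The nontrivial equilibrium is p* = (1−D) − e/c; extinction occurs when this hits zero.
So D_crit = 1 − e/c = 1 − 0.04/0.29 = 1 − 0.1379 = 0.8621.
Note this equals the original equilibrium occupancy — the Levins extinction-debt result.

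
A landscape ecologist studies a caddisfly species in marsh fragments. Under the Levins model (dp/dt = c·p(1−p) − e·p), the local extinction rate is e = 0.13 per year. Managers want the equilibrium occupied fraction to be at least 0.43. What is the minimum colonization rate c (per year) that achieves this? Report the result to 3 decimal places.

0.228

p* = 1 − e/c ≥ 0.43 requires e/c ≤ 0.5700, i.e. c ≥ e/0.5700.
c_min = 0.13/0.5700 = 0.2281.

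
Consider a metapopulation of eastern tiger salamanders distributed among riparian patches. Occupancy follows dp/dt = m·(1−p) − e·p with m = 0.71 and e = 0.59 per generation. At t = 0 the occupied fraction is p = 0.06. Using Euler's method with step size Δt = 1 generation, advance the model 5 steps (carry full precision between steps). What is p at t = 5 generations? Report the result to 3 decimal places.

Update rule: p ← p + [m·(1−p) − e·p]·Δt with Δt = 1.
p: 0.06000 → 0.69200  (Δp = +0.63200)
p: 0.69200 → 0.50240  (Δp = -0.18960)
p: 0.50240 → 0.55928  (Δp = +0.05688)
p: 0.55928 → 0.54222  (Δp = -0.01706)
p: 0.54222 → 0.54734  (Δp = +0.00512)

0.547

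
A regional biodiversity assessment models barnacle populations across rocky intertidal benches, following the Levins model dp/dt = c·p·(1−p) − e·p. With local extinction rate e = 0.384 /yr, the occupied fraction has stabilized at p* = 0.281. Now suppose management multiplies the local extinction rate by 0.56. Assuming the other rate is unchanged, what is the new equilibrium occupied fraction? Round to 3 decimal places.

0.597

Balance c(1−p*) = e gives c = e/(1 − 0.28100) = 0.384/0.71900 = 0.53408.
New p* = 1 − e/c = 1 − 0.21504/0.53408 = 0.59736.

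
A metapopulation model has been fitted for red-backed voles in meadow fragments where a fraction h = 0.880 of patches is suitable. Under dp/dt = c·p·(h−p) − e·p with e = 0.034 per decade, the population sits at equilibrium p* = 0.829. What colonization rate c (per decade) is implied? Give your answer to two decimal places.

At equilibrium c(h−p*) = e, so c = e/(h−p*).
c = 0.034/(0.880 − 0.829) = 0.034/0.0510 = 0.6667.

0.67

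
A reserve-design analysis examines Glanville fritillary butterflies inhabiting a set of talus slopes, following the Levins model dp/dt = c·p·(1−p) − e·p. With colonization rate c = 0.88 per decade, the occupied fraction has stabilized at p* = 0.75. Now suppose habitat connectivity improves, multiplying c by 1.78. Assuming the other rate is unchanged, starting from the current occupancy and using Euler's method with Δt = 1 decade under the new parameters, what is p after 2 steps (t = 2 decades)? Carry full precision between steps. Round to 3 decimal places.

0.852

Balance c(1−p*) = e gives e = 0.88×(1 − 0.75000) = 0.22000.
Starting from p₀ = 0.75000; update p ← p + (dp/dt)·Δt with the new parameters.
t = 1: p = 0.75000 + (+0.12870) = 0.87870
t = 2: p = 0.87870 + (-0.02636) = 0.85234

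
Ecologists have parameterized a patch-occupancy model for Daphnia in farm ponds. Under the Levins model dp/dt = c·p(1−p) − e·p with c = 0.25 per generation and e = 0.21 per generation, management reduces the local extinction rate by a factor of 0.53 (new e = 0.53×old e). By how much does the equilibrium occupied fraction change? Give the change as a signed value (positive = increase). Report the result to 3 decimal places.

0.395

Before: p* = 1 − 0.21/0.25 = 0.1600.
After the change, c = 0.25, e = 0.1113, so p* = 1 − 0.1113/0.25 = 0.5548.
Δp* = 0.5548 − 0.1600 = +0.3948.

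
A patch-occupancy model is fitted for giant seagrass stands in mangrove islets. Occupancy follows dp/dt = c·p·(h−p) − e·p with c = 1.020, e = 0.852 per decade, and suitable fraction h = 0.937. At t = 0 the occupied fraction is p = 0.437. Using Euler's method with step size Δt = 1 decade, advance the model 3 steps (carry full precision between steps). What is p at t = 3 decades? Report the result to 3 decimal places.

0.202

Update rule: p ← p + [c·p·(h−p) − e·p]·Δt with Δt = 1.
step 1: Δp = -0.14945, p = 0.28755
step 2: Δp = -0.05451, p = 0.23304
step 3: Δp = -0.03122, p = 0.20182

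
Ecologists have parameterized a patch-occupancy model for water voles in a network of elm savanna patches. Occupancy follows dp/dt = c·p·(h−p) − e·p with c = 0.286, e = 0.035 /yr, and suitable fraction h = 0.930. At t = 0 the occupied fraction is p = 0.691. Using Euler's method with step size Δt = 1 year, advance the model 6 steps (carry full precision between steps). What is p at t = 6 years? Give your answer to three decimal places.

Update rule: p ← p + [c·p·(h−p) − e·p]·Δt with Δt = 1.
step 1: Δp = +0.02305, p = 0.71405
step 2: Δp = +0.01911, p = 0.73316
step 3: Δp = +0.01561, p = 0.74877
step 4: Δp = +0.01260, p = 0.76137
step 5: Δp = +0.01007, p = 0.77144
step 6: Δp = +0.00798, p = 0.77943

0.779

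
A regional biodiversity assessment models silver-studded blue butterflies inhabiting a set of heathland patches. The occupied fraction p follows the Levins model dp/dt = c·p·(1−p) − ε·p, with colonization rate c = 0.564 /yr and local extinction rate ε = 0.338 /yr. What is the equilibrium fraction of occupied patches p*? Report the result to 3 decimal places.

At equilibrium, colonization balances extinction: c·p*·(1−p*) = ε·p*.
So p* = 1 − ε/c = 1 − 0.338/0.564 = 1 − 0.5993 = 0.4007.

0.401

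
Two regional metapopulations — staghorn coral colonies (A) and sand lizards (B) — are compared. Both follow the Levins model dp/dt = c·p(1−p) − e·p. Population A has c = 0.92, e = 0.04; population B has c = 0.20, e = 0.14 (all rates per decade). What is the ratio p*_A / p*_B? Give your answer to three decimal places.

A: p*_A = 1 − 0.04/0.92 = 0.9565.
B: p*_B = 1 − 0.14/0.20 = 0.3000.
p*_A / p*_B = 0.9565/0.3000 = 3.1884.

3.188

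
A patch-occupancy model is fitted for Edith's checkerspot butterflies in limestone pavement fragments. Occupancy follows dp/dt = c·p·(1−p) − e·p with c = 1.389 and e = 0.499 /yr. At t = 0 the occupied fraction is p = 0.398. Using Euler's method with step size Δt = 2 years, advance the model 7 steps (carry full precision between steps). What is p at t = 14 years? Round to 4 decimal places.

Update rule: p ← p + [c·p·(1−p) − e·p]·Δt with Δt = 2.
step 1: Δp = +0.26839, p = 0.66639
step 2: Δp = -0.04747, p = 0.61892
step 3: Δp = +0.03753, p = 0.65645
step 4: Δp = -0.02864, p = 0.62781
step 5: Δp = +0.02256, p = 0.65037
step 6: Δp = -0.01739, p = 0.63298
step 7: Δp = +0.01365, p = 0.64664

0.6466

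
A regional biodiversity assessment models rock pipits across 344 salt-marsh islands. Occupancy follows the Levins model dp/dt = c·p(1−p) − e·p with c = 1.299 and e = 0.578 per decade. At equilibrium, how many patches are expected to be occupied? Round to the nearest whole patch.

191

p* = 1 − e/c = 1 − 0.578/1.299 = 0.5550.
Expected occupied patches = N × p* = 344 × 0.5550 = 190.93 ≈ 191.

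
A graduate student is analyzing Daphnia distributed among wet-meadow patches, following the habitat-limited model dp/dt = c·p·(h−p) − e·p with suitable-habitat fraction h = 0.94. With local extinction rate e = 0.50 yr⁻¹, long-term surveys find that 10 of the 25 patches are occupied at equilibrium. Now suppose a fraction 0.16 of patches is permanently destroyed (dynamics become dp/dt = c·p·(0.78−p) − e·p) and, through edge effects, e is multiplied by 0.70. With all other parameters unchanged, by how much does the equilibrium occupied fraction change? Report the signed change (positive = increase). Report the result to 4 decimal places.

Observed p* = 10/25 = 0.40000.
Balance c(h−p*) = e gives c = e/(0.94 − 0.40000) = 0.50/0.54000 = 0.92593.
New p* = 0.78 − e/c = 0.78 − 0.35000/0.92593 = 0.40200.
Δp* = 0.40200 − 0.40000 = +0.00200.

0.0020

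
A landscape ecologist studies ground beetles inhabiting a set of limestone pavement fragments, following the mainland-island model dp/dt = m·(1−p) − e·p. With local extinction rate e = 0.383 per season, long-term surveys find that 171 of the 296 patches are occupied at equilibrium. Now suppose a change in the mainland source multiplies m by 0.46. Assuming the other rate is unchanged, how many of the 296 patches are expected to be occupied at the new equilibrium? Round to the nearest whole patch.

Observed p* = 171/296 = 0.57770.
Balance m(1−p*) = e·p* gives m = e·p*/(1−p*) = 0.383×0.57770/0.42230 = 0.52394.
New p* = m/(m+e) = 0.24101/(0.24101+0.38300) = 0.38623.
Expected occupied = 296 × 0.38623 = 114.32 ≈ 114.

114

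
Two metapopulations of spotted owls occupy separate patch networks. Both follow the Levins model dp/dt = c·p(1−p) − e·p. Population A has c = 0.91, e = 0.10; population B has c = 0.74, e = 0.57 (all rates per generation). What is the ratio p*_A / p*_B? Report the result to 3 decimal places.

A: p*_A = 1 − 0.10/0.91 = 0.8901.
B: p*_B = 1 − 0.57/0.74 = 0.2297.
p*_A / p*_B = 0.8901/0.2297 = 3.8746.

3.875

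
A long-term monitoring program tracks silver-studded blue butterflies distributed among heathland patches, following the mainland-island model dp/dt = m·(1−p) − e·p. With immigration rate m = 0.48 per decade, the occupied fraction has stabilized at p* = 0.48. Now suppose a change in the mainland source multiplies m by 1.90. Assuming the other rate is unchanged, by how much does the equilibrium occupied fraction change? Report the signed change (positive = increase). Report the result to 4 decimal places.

0.1569

Balance m(1−p*) = e·p* gives e = m(1−p*)/p* = 0.48×0.52000/0.48000 = 0.52000.
New p* = m/(m+e) = 0.91200/(0.91200+0.52000) = 0.63687.
Δp* = 0.63687 − 0.48000 = +0.15687.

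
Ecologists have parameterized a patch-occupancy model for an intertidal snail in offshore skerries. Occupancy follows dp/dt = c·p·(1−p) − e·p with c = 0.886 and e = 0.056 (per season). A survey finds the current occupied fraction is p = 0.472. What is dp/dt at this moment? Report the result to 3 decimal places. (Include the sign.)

Colonization term: c·p·(1−p) = 0.886×0.472×0.5280 = 0.22081.
Extinction term: e·p = 0.02643.
dp/dt = 0.22081 − 0.02643 = 0.19437.

0.194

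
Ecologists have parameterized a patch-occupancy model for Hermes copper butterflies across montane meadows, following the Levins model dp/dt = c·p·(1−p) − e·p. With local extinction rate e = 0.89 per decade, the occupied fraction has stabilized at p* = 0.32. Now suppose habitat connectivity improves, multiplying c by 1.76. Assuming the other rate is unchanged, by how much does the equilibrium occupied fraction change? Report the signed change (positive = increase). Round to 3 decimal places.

0.294

Balance c(1−p*) = e gives c = e/(1 − 0.32000) = 0.89/0.68000 = 1.30882.
New p* = 1 − e/c = 1 − 0.89000/2.30352 = 0.61363.
Δp* = 0.61363 − 0.32000 = +0.29363.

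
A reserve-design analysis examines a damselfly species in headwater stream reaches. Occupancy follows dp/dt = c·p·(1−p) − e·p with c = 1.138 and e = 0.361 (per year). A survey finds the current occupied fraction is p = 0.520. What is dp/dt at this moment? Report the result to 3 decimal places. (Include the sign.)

0.096

Colonization term: c·p·(1−p) = 1.138×0.520×0.4800 = 0.28404.
Extinction term: e·p = 0.18772.
dp/dt = 0.28404 − 0.18772 = 0.09632.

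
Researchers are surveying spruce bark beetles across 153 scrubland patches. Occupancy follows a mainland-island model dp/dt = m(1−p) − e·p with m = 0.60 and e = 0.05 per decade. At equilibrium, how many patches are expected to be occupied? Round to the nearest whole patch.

p* = m/(m+e) = 0.60/0.6500 = 0.9231.
Expected occupied patches = N × p* = 153 × 0.9231 = 141.23 ≈ 141.

141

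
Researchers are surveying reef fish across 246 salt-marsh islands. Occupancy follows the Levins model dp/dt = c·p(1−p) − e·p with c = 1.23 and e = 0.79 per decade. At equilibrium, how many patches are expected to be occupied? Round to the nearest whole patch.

p* = 1 − e/c = 1 − 0.79/1.23 = 0.3577.
Expected occupied patches = N × p* = 246 × 0.3577 = 88.00 ≈ 88.

88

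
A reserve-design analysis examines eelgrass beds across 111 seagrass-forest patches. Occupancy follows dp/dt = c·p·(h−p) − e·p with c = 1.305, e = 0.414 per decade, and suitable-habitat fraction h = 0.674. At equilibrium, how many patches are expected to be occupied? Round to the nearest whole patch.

p* = h − e/c = 0.674 − 0.3172 = 0.3568.
Expected occupied patches = N × p* = 111 × 0.3568 = 39.60 ≈ 40.

40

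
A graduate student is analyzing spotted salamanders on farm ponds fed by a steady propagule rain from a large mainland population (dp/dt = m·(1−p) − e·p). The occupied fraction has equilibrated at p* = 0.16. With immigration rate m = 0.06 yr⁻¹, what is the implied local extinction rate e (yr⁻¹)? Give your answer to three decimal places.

At equilibrium m(1−p*) = e·p*, so e = m(1−p*)/p*.
e = 0.06 × 0.8400 / 0.16 = 0.3150.

0.315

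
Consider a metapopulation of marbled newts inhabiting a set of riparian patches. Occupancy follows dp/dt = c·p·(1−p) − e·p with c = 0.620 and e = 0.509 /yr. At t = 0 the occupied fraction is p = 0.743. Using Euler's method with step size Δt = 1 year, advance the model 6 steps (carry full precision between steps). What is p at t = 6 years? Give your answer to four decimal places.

Update rule: p ← p + [c·p·(1−p) − e·p]·Δt with Δt = 1.
p: 0.74300 → 0.48320  (Δp = -0.25980)
p: 0.48320 → 0.39208  (Δp = -0.09113)
p: 0.39208 → 0.34029  (Δp = -0.05179)
p: 0.34029 → 0.30627  (Δp = -0.03402)
p: 0.30627 → 0.28211  (Δp = -0.02416)
p: 0.28211 → 0.26408  (Δp = -0.01803)

0.2641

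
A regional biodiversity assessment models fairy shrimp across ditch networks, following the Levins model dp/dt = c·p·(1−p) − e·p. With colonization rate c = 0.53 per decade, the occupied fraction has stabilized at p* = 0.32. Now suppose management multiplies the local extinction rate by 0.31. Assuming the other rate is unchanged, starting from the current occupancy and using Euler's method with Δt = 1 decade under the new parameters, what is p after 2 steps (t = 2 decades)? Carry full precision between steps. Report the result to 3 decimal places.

Balance c(1−p*) = e gives e = 0.53×(1 − 0.32000) = 0.36040.
Starting from p₀ = 0.32000; update p ← p + (dp/dt)·Δt with the new parameters.
p: 0.32000 → 0.39958  (Δp = +0.07958)
p: 0.39958 → 0.48209  (Δp = +0.08251)

0.482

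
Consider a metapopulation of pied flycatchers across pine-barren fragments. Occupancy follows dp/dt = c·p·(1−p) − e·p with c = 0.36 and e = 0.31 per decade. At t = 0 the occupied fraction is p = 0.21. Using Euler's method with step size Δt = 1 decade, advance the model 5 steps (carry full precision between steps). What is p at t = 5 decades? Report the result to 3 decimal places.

Update rule: p ← p + [c·p·(1−p) − e·p]·Δt with Δt = 1.
p: 0.21000 → 0.20462  (Δp = -0.00538)
p: 0.20462 → 0.19978  (Δp = -0.00484)
p: 0.19978 → 0.19540  (Δp = -0.00438)
p: 0.19540 → 0.19143  (Δp = -0.00398)
p: 0.19143 → 0.18781  (Δp = -0.00362)

0.188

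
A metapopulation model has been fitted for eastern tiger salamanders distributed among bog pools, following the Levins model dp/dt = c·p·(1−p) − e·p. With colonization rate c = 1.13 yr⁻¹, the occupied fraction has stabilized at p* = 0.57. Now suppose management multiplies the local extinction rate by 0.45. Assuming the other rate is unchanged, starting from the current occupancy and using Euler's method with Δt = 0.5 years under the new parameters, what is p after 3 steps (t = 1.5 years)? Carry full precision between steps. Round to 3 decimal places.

Balance c(1−p*) = e gives e = 1.13×(1 − 0.57000) = 0.48590.
Starting from p₀ = 0.57000; update p ← p + (dp/dt)·Δt with the new parameters.
p: 0.57000 → 0.64616  (Δp = +0.07616)
p: 0.64616 → 0.70470  (Δp = +0.05854)
p: 0.70470 → 0.74523  (Δp = +0.04053)

0.745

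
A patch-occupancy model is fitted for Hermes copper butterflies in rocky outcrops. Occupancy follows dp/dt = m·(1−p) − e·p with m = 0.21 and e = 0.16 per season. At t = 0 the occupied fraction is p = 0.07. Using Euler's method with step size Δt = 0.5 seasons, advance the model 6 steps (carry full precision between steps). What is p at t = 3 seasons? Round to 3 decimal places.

Update rule: p ← p + [m·(1−p) − e·p]·Δt with Δt = 0.5.
t = 0.5: p = 0.07000 + (+0.09205) = 0.16205
t = 1: p = 0.16205 + (+0.07502) = 0.23707
t = 1.5: p = 0.23707 + (+0.06114) = 0.29821
t = 2: p = 0.29821 + (+0.04983) = 0.34804
t = 2.5: p = 0.34804 + (+0.04061) = 0.38866
t = 3: p = 0.38866 + (+0.03310) = 0.42175

0.422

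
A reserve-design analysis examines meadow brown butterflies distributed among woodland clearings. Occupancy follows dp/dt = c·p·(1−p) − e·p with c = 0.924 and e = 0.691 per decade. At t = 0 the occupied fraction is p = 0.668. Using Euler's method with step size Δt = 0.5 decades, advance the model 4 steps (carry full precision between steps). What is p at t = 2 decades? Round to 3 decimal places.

Update rule: p ← p + [c·p·(1−p) − e·p]·Δt with Δt = 0.5.
p: 0.66800 → 0.53967  (Δp = -0.12833)
p: 0.53967 → 0.46798  (Δp = -0.07168)
p: 0.46798 → 0.42132  (Δp = -0.04666)
p: 0.42132 → 0.38840  (Δp = -0.03293)

0.388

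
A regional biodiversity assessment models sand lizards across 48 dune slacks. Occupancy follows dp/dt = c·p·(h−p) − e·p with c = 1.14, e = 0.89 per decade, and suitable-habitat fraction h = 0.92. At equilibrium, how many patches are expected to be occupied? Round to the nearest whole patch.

p* = h − e/c = 0.92 − 0.7807 = 0.1393.
Expected occupied patches = N × p* = 48 × 0.1393 = 6.69 ≈ 7.

7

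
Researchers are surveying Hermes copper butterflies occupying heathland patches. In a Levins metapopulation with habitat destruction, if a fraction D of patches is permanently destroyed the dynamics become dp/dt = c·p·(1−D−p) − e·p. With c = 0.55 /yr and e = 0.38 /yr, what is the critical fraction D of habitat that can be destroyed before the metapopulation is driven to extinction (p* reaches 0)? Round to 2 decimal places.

0.31

The nontrivial equilibrium is p* = (1−D) − e/c; extinction occurs when this hits zero.
So D_crit = 1 − e/c = 1 − 0.38/0.55 = 1 − 0.6909 = 0.3091.
This equals the undisturbed p*, a classic result of Lande's extension.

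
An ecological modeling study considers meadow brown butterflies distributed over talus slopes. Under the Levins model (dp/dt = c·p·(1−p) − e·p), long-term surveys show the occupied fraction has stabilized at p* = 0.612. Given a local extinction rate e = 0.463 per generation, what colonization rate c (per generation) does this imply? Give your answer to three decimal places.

1.193

At equilibrium c(1−p*) = e, so c = e/(1−p*).
c = 0.463/(1 − 0.612) = 0.463/0.3880 = 1.1933.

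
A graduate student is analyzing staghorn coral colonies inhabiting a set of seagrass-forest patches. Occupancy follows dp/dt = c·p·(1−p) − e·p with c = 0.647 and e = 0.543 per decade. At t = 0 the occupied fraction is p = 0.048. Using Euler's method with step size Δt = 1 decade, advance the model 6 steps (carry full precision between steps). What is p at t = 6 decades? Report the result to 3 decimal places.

Update rule: p ← p + [c·p·(1−p) − e·p]·Δt with Δt = 1.
p: 0.04800 → 0.05150  (Δp = +0.00350)
p: 0.05150 → 0.05514  (Δp = +0.00364)
p: 0.05514 → 0.05891  (Δp = +0.00377)
p: 0.05891 → 0.06279  (Δp = +0.00388)
p: 0.06279 → 0.06677  (Δp = +0.00398)
p: 0.06677 → 0.07083  (Δp = +0.00406)

0.071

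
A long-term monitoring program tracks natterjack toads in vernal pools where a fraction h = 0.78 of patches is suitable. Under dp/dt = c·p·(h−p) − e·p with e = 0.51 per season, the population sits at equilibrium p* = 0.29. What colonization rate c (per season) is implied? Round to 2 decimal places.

At equilibrium c(h−p*) = e, so c = e/(h−p*).
c = 0.51/(0.78 − 0.29) = 0.51/0.4900 = 1.0408.

1.04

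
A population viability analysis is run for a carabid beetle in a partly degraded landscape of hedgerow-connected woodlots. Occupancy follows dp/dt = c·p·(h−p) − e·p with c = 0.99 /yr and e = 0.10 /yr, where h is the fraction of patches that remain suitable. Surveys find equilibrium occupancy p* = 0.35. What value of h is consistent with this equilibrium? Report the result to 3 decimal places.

At equilibrium c(h−p*) = e, so h = p* + e/c.
h = 0.35 + 0.10/0.99 = 0.35 + 0.1010 = 0.4510.

0.451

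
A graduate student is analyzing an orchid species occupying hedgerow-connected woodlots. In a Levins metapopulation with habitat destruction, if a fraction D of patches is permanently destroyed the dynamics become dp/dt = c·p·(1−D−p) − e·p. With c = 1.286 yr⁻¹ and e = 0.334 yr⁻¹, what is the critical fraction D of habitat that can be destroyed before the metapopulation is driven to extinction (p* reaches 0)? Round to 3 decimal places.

0.740

The nontrivial equilibrium is p* = (1−D) − e/c; extinction occurs when this hits zero.
So D_crit = 1 − e/c = 1 − 0.334/1.286 = 1 − 0.2597 = 0.7403.
Note this equals the original equilibrium occupancy — the Levins extinction-debt result.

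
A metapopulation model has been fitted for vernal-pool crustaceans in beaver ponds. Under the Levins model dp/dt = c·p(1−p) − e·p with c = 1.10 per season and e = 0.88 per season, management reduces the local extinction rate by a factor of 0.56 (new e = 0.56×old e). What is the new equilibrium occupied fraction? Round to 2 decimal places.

Before: p* = 1 − 0.88/1.10 = 0.2000.
After the change, c = 1.1, e = 0.4928, so p* = 1 − 0.4928/1.1 = 0.5520.

0.55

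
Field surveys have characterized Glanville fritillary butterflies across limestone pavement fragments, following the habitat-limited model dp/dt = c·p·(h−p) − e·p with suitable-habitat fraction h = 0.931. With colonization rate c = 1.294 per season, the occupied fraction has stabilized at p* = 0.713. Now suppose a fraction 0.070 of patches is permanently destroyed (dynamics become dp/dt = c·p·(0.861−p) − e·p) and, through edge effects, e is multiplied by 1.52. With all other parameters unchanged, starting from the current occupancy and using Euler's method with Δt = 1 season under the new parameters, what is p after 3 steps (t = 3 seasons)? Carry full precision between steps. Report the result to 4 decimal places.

Balance c(h−p*) = e gives e = 1.294×(0.931 − 0.71300) = 0.28209.
Starting from p₀ = 0.71300; update p ← p + (dp/dt)·Δt with the new parameters.
step 1: Δp = -0.16917, p = 0.54383
step 2: Δp = -0.00998, p = 0.53384
step 3: Δp = -0.00290, p = 0.53094

0.5309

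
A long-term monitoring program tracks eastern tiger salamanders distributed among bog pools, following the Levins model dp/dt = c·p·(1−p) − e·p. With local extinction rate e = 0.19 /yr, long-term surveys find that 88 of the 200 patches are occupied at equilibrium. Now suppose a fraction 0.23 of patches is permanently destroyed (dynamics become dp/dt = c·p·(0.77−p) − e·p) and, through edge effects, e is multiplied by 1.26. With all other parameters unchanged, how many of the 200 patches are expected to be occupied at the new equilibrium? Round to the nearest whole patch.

Observed p* = 88/200 = 0.44000.
Balance c(1−p*) = e gives c = e/(1 − 0.44000) = 0.19/0.56000 = 0.33929.
New p* = 0.77 − e/c = 0.77 − 0.23940/0.33929 = 0.06441.
Expected occupied = 200 × 0.06441 = 12.88 ≈ 13.

13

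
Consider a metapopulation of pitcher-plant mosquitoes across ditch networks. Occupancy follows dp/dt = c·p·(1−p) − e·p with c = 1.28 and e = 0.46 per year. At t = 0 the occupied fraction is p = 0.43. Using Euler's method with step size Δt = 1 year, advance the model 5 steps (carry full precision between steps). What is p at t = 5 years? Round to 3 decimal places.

Update rule: p ← p + [c·p·(1−p) − e·p]·Δt with Δt = 1.
p: 0.43000 → 0.54593  (Δp = +0.11593)
p: 0.54593 → 0.61210  (Δp = +0.06617)
p: 0.61210 → 0.63445  (Δp = +0.02235)
p: 0.63445 → 0.63946  (Δp = +0.00502)
p: 0.63946 → 0.64041  (Δp = +0.00095)

0.640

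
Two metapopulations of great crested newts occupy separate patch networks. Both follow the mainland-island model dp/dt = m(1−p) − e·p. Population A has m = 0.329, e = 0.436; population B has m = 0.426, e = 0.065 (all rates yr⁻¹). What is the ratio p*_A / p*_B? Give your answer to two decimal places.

0.50

A: p*_A = m/(m+e) = 0.329/0.7650 = 0.4301.
B: p*_B = 0.426/0.4910 = 0.8676.
p*_A / p*_B = 0.4301/0.8676 = 0.4957.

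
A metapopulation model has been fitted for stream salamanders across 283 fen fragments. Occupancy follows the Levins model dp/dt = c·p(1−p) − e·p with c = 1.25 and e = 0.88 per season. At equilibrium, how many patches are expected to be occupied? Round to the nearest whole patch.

84

p* = 1 − e/c = 1 − 0.88/1.25 = 0.2960.
Expected occupied patches = N × p* = 283 × 0.2960 = 83.77 ≈ 84.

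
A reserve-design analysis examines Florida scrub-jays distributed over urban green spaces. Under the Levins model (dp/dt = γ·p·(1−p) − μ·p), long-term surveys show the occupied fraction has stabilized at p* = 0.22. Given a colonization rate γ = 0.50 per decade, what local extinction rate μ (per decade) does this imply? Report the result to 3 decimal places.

0.390

At equilibrium γ(1−p*) = μ.
μ = 0.50 × (1 − 0.22) = 0.50 × 0.7800 = 0.3900.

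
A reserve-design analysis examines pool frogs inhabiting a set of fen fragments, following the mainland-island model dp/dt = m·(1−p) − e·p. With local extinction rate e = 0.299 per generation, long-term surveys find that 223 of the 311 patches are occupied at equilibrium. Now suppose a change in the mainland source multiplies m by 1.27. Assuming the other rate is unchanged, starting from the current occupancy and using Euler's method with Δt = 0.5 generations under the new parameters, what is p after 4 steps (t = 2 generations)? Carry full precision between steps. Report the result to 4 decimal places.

Observed p* = 223/311 = 0.71704.
Balance m(1−p*) = e·p* gives m = e·p*/(1−p*) = 0.299×0.71704/0.28296 = 0.75769.
Starting from p₀ = 0.71704; update p ← p + (dp/dt)·Δt with the new parameters.
  1  |  dp/dt·Δt = +0.028943  |  p_1 = 0.745985
  2  |  dp/dt·Δt = +0.010691  |  p_2 = 0.756676
  3  |  dp/dt·Δt = +0.003949  |  p_3 = 0.760625
  4  |  dp/dt·Δt = +0.001459  |  p_4 = 0.762083

0.7621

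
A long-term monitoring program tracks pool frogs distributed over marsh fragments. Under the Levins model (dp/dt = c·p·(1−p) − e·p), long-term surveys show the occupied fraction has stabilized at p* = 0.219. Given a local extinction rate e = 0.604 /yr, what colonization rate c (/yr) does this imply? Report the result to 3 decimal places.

At equilibrium c(1−p*) = e, so c = e/(1−p*).
c = 0.604/(1 − 0.219) = 0.604/0.7810 = 0.7734.

0.773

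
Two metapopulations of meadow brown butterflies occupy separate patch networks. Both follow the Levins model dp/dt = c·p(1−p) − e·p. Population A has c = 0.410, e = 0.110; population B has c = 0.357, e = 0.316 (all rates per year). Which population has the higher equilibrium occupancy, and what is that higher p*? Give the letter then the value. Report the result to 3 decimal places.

A: p*_A = 1 − 0.110/0.410 = 0.7317.
B: p*_B = 1 − 0.316/0.357 = 0.1148.
A is higher at 0.7317.

A, 0.732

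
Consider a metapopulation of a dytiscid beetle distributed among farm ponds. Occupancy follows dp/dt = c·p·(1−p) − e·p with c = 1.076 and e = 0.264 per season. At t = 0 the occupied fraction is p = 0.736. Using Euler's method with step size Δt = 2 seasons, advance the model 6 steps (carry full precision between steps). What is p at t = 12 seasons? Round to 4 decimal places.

0.7536

Update rule: p ← p + [c·p·(1−p) − e·p]·Δt with Δt = 2.
p: 0.73600 → 0.76553  (Δp = +0.02953)
p: 0.76553 → 0.74760  (Δp = -0.01794)
p: 0.74760 → 0.75894  (Δp = +0.01134)
p: 0.75894 → 0.75193  (Δp = -0.00701)
p: 0.75193 → 0.75633  (Δp = +0.00440)
p: 0.75633 → 0.75359  (Δp = -0.00273)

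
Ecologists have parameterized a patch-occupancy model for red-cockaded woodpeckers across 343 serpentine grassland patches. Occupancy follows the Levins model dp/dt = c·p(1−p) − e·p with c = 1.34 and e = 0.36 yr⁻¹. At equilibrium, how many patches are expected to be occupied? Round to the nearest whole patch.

p* = 1 − e/c = 1 − 0.36/1.34 = 0.7313.
Expected occupied patches = N × p* = 343 × 0.7313 = 250.85 ≈ 251.

251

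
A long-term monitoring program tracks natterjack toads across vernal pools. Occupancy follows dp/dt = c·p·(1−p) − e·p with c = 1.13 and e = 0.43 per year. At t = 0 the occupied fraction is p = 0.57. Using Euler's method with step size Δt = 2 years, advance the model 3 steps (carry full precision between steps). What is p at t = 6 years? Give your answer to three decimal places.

0.622

Update rule: p ← p + [c·p·(1−p) − e·p]·Δt with Δt = 2.
t = 2: p = 0.57000 + (+0.06373) = 0.63373
t = 4: p = 0.63373 + (-0.02042) = 0.61331
t = 6: p = 0.61331 + (+0.00854) = 0.62185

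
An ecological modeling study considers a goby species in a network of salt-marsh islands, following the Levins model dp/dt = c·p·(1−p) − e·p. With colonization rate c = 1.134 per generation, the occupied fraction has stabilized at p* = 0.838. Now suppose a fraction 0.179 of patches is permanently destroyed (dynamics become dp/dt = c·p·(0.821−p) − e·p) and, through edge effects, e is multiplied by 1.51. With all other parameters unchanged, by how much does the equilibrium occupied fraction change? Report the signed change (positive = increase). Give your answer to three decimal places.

-0.262

Balance c(1−p*) = e gives e = 1.134×(1 − 0.83800) = 0.18371.
New p* = 0.821 − e/c = 0.821 − 0.27740/1.13400 = 0.57638.
Δp* = 0.57638 − 0.83800 = -0.26162.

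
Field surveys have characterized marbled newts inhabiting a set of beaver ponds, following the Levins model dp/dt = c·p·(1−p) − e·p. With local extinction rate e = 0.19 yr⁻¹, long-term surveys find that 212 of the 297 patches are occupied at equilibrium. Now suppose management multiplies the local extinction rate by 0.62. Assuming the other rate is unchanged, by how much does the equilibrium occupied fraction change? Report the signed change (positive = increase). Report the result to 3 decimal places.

0.109

Observed p* = 212/297 = 0.71380.
Balance c(1−p*) = e gives c = e/(1 − 0.71380) = 0.19/0.28620 = 0.66387.
New p* = 1 − e/c = 1 − 0.11780/0.66387 = 0.82256.
Δp* = 0.82256 − 0.71380 = +0.10876.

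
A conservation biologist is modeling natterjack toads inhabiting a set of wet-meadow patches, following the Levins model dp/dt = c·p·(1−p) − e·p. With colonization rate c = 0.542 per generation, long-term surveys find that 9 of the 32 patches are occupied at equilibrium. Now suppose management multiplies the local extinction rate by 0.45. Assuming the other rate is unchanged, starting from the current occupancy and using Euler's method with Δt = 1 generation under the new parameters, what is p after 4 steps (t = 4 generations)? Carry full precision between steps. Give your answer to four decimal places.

0.5168

Observed p* = 9/32 = 0.28125.
Balance c(1−p*) = e gives e = 0.542×(1 − 0.28125) = 0.38956.
Starting from p₀ = 0.28125; update p ← p + (dp/dt)·Δt with the new parameters.
step 1: Δp = +0.06026, p = 0.34151
step 2: Δp = +0.06202, p = 0.40353
step 3: Δp = +0.05972, p = 0.46324
step 4: Δp = +0.05356, p = 0.51680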